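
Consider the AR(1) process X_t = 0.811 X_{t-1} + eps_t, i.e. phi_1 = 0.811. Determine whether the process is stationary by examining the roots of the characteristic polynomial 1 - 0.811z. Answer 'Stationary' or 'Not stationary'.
\text{Stationary}

The AR(p) characteristic polynomial is P(z) = 1 - 0.811z.
Stationarity requires all roots to lie outside the unit circle, i.e. |z| > 1 for every root.
This is linear in z: 1 + (-0.811) z = 0  =>  z = -1/(-0.811) = 1.233046,  |z| = 1.233046.
Moduli of all roots: 1.2330.
All moduli strictly greater than 1? Yes.
Verdict: Stationary.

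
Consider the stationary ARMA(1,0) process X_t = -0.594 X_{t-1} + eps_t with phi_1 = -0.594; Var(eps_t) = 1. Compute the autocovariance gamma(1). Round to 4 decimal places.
\gamma(1) = -0.9179

Multiply the model equation by X_{t-k} and take expectations. With theta_0 = psi_0 = 1 and psi_j the MA(infinity) weights, this gives
  gamma(k) - sum_i phi_i gamma(k-i) = c_k,
  c_k = sigma^2 * sum_{j=k..q} theta_j psi_{j-k}   (c_k = 0 for k > q),
using gamma(-m) = gamma(m).
Pure AR (q = 0): c_0 = sigma^2 = 1, c_k = 0 for k >= 1.
Equations for k = 0 and k = 1 (AR order 1):
  gamma(0) = phi_1 gamma(1) + c_0
  gamma(1) = phi_1 gamma(0) + c_1
Substituting the second into the first: gamma(0) (1 - phi_1^2) = c_0 + phi_1 c_1, so
  gamma(0) = c_0 / (1 - phi_1^2) = 1 / (1 - (-0.594)^2) = 1 / 0.647164 = 1.545203.
  gamma(1) = phi_1 gamma(0) = (-0.594)(1.545203) = -0.917851.
Therefore gamma(1) = -0.9179 (to 4 decimal places).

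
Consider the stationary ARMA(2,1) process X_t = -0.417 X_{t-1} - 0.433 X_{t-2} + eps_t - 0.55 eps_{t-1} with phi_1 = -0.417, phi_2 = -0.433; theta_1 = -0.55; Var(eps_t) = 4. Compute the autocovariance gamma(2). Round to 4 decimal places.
\gamma(2) = -2.0796

Multiply the model equation by X_{t-k} and take expectations. With theta_0 = psi_0 = 1 and psi_j the MA(infinity) weights, this gives
  gamma(k) - sum_i phi_i gamma(k-i) = c_k,
  c_k = sigma^2 * sum_{j=k..q} theta_j psi_{j-k}   (c_k = 0 for k > q),
using gamma(-m) = gamma(m).
psi-weights needed (psi_j = theta_j + sum_i phi_i psi_{j-i}):
  psi_1 = theta_1 + phi_1 = -0.55 + (-0.417) = -0.967
Right-hand sides:
  c_0 = sigma^2 (1 + theta_1 psi_1) = 4 * (1 + (-0.55)(-0.967)) = 4 * 1.53185 = 6.1274
  c_1 = sigma^2 theta_1 = 4 * (-0.55) = -2.2
  c_2 = 0
Equations for k = 0, 1, 2 (AR order 2, c_2 = 0):
  (E0) gamma(0) = phi_1 gamma(1) + phi_2 gamma(2) + c_0
  (E1) gamma(1) = phi_1 gamma(0) + phi_2 gamma(1) + c_1
  (E2) gamma(2) = phi_1 gamma(1) + phi_2 gamma(0)
From (E1): gamma(1) = A gamma(0) + B with
  A = phi_1 / (1 - phi_2) = -0.417 / 1.433 = -0.290998,   B = c_1 / (1 - phi_2) = -2.2 / 1.433 = -1.535241.
Insert (E2) into (E0): gamma(0) (1 - phi_2^2) = phi_1 (1 + phi_2) gamma(1) + c_0.
  phi_1 (1 + phi_2) = (-0.417)(0.567) = -0.236439,   1 - phi_2^2 = 0.812511.
Replace gamma(1) by A gamma(0) + B and collect gamma(0):
  gamma(0) [0.812511 - (-0.236439)(-0.290998)] = (-0.236439)(-1.535241) + 6.1274
  gamma(0) * 0.743708 = 6.490391
  gamma(0) = 6.490391 / 0.743708 = 8.727072.
  gamma(1) = A gamma(0) + B = (-0.290998)(8.727072) + (-1.535241) = -4.0748.
  gamma(2) = phi_1 gamma(1) + phi_2 gamma(0) = (-0.417)(-4.0748) + (-0.433)(8.727072) = -2.07963.
Therefore gamma(2) = -2.0796 (to 4 decimal places).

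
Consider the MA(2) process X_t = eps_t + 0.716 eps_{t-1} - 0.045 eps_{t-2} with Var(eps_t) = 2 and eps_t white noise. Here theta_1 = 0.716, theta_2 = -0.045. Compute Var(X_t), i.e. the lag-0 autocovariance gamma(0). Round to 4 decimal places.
\gamma(0) = 3.0294

For an MA(q) process X_t = eps_t + sum_i theta_i eps_{t-i} with
Var(eps_t) = sigma^2, the variance is
  gamma(0) = sigma^2 * (1 + sum_i theta_i^2).
  sum_i theta_i^2 = (0.716)^2 + (-0.045)^2 = 0.512656 + 0.002025 = 0.514681.
  gamma(0) = 2 * (1 + 0.514681) = 2 * 1.514681 = 3.029362, which rounds to 3.0294.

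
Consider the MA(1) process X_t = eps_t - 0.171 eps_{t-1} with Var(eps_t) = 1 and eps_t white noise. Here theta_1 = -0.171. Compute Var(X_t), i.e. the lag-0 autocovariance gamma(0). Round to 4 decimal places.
\gamma(0) = 1.0292

For an MA(q) process X_t = eps_t + sum_i theta_i eps_{t-i} with
Var(eps_t) = sigma^2, the variance is
  gamma(0) = sigma^2 * (1 + sum_i theta_i^2).
  sum_i theta_i^2 = (-0.171)^2 = 0.029241.
  gamma(0) = 1 * (1 + 0.029241) = 1 * 1.029241 = 1.029241, which rounds to 1.0292.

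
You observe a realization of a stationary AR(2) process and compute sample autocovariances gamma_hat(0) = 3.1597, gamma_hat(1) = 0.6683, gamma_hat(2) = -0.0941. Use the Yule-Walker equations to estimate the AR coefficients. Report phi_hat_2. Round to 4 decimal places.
\hat\phi_{2} = -0.0780

The Yule-Walker equations for an AR(p) process read, in matrix form,
  Gamma_p phi = r_p,   with   (Gamma_p)_{ij} = gamma(|i - j|),
                       (r_p)_i = gamma(i),   i,j = 1..p.
Substitute the sample gammas (Toeplitz matrix and right-hand side of size 2):
  Gamma_p = [[3.1597, 0.6683], [0.6683, 3.1597]]
  r_p     = [0.6683, -0.0941]
Written out:
  3.1597 phi_1 + 0.6683 phi_2 = 0.6683
  0.6683 phi_1 + 3.1597 phi_2 = -0.0941
Solve by Cramer's rule:
  det = gamma(0)^2 - gamma(1)^2 = (3.1597)^2 - (0.6683)^2 = 9.98370409 - 0.44662489 = 9.5370792
  phi_hat_1 = [gamma(1) gamma(0) - gamma(1) gamma(2)] / det = [(0.6683)(3.1597) - (0.6683)(-0.0941)] / 9.5370792 = 2.17451454 / 9.5370792 = 0.228
  phi_hat_2 = [gamma(0) gamma(2) - gamma(1)^2] / det = [(3.1597)(-0.0941) - (0.6683)^2] / 9.5370792 = -0.74395266 / 9.5370792 = -0.078
So phi_hat = [0.2280, -0.0780].
Therefore phi_hat_2 = -0.0780.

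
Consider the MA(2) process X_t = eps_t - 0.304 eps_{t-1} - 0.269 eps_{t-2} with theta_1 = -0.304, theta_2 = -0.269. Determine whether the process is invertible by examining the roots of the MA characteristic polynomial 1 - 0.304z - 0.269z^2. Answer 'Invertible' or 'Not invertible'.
\text{Invertible}

The MA(q) characteristic polynomial is P(z) = 1 - 0.304z - 0.269z^2.
Invertibility requires all roots to lie outside the unit circle, i.e. |z| > 1 for every root.
Set 1 + (-0.304) z + (-0.269) z^2 = 0, i.e. a z^2 + b z + c = 0 with a = -0.269, b = -0.304, c = 1.
Discriminant D = b^2 - 4ac = (-0.304)^2 - 4*(-0.269)*1 = 0.092416 - (-1.076) = 1.168416.
D >= 0, so the roots are real: z = (-b +/- sqrt(D)) / (2a) = (0.304 +/- 1.080933) / (-0.538).
  z_1 = (0.304 + 1.080933) / (-0.538) = -2.5742,   |z_1| = 2.5742.
  z_2 = (0.304 - 1.080933) / (-0.538) = 1.4441,   |z_2| = 1.4441.
Moduli of all roots: 2.5742, 1.4441.
All moduli strictly greater than 1? Yes.
Verdict: Invertible.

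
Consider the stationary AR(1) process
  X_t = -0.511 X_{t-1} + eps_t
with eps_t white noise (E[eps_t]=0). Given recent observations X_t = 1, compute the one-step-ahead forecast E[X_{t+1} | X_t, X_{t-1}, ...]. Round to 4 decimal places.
E[X_{t+1} \mid \mathcal F_t] = -0.5110

For an AR(p) model X_t = c + sum_i phi_i X_{t-i} + eps_t, the
one-step-ahead conditional mean is
  E[X_{t+1} | X_t, ...] = c + sum_i phi_i X_{t+1-i}.
Substitute known values:
  E[X_{t+1} | ...] = (-0.511) * (1)
                   = -0.5110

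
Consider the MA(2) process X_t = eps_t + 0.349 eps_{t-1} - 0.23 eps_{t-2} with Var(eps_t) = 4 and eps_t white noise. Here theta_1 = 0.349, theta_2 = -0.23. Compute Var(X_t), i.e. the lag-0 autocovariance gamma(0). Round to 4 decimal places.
\gamma(0) = 4.6988

For an MA(q) process X_t = eps_t + sum_i theta_i eps_{t-i} with
Var(eps_t) = sigma^2, the variance is
  gamma(0) = sigma^2 * (1 + sum_i theta_i^2).
  sum_i theta_i^2 = (0.349)^2 + (-0.23)^2 = 0.121801 + 0.0529 = 0.174701.
  gamma(0) = 4 * (1 + 0.174701) = 4 * 1.174701 = 4.698804, which rounds to 4.6988.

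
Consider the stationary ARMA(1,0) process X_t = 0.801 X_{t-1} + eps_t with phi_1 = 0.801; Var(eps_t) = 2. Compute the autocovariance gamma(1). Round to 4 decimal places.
\gamma(1) = 4.4699

Multiply the model equation by X_{t-k} and take expectations. With theta_0 = psi_0 = 1 and psi_j the MA(infinity) weights, this gives
  gamma(k) - sum_i phi_i gamma(k-i) = c_k,
  c_k = sigma^2 * sum_{j=k..q} theta_j psi_{j-k}   (c_k = 0 for k > q),
using gamma(-m) = gamma(m).
Pure AR (q = 0): c_0 = sigma^2 = 2, c_k = 0 for k >= 1.
Equations for k = 0 and k = 1 (AR order 1):
  gamma(0) = phi_1 gamma(1) + c_0
  gamma(1) = phi_1 gamma(0) + c_1
Substituting the second into the first: gamma(0) (1 - phi_1^2) = c_0 + phi_1 c_1, so
  gamma(0) = c_0 / (1 - phi_1^2) = 2 / (1 - (0.801)^2) = 2 / 0.358399 = 5.580373.
  gamma(1) = phi_1 gamma(0) = (0.801)(5.580373) = 4.469879.
Therefore gamma(1) = 4.4699 (to 4 decimal places).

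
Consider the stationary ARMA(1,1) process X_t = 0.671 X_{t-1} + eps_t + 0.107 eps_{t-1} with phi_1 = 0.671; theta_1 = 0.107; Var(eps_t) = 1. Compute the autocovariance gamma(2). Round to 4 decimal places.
\gamma(2) = 1.0178

Multiply the model equation by X_{t-k} and take expectations. With theta_0 = psi_0 = 1 and psi_j the MA(infinity) weights, this gives
  gamma(k) - sum_i phi_i gamma(k-i) = c_k,
  c_k = sigma^2 * sum_{j=k..q} theta_j psi_{j-k}   (c_k = 0 for k > q),
using gamma(-m) = gamma(m).
psi-weights needed (psi_j = theta_j + sum_i phi_i psi_{j-i}):
  psi_1 = theta_1 + phi_1 = 0.107 + (0.671) = 0.778
Right-hand sides:
  c_0 = sigma^2 (1 + theta_1 psi_1) = 1 * (1 + (0.107)(0.778)) = 1 * 1.083246 = 1.083246
  c_1 = sigma^2 theta_1 = 1 * (0.107) = 0.107
  c_2 = 0
Equations for k = 0 and k = 1 (AR order 1):
  gamma(0) = phi_1 gamma(1) + c_0
  gamma(1) = phi_1 gamma(0) + c_1
Substituting the second into the first: gamma(0) (1 - phi_1^2) = c_0 + phi_1 c_1, so
  gamma(0) = (c_0 + phi_1 c_1) / (1 - phi_1^2) = (1.083246 + (0.671)(0.107)) / (1 - (0.671)^2) = 1.155043 / 0.549759 = 2.100999.
  gamma(1) = phi_1 gamma(0) + c_1 = (0.671)(2.100999) + (0.107) = 1.51677.
For k = 2 (> q): gamma(2) = phi_1 gamma(1) = (0.671)(1.51677) = 1.017753.
Therefore gamma(2) = 1.0178 (to 4 decimal places).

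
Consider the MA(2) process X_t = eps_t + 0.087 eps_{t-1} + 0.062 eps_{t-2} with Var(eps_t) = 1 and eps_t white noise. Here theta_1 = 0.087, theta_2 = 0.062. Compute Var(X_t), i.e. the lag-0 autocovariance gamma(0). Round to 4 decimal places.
\gamma(0) = 1.0114

For an MA(q) process X_t = eps_t + sum_i theta_i eps_{t-i} with
Var(eps_t) = sigma^2, the variance is
  gamma(0) = sigma^2 * (1 + sum_i theta_i^2).
  sum_i theta_i^2 = (0.087)^2 + (0.062)^2 = 0.007569 + 0.003844 = 0.011413.
  gamma(0) = 1 * (1 + 0.011413) = 1 * 1.011413 = 1.011413, which rounds to 1.0114.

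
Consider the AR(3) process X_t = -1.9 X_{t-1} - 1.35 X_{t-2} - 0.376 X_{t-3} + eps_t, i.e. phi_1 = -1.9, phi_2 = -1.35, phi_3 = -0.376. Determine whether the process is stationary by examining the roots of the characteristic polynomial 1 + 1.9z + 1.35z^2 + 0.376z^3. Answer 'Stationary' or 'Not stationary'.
\text{Stationary}

The AR(p) characteristic polynomial is P(z) = 1 + 1.9z + 1.35z^2 + 0.376z^3.
Stationarity requires all roots to lie outside the unit circle, i.e. |z| > 1 for every root.
Degree 3: look for a simple real root z0 first, then factor out (1 - z/z0) and solve the remaining quadratic.
Testing z0 = -1.25: P(-1.25) = 1 + (1.9)(-1.25) + (1.35)(-1.25)^2 + (0.376)(-1.25)^3
  = 1 + (-2.375) + (2.109375) + (-0.734375) = 0.  So z_0 = -1.25 is a root, |z_0| = 1.25.
Divide out the factor (1 + 0.8 z) = (1 - z/z0) (since 1/z0 = -0.8):
  P(z) = (1 + 0.8 z)(1 + (1.1) z + (0.47) z^2)
  [check: z-coef 1.1 - (-0.8) = 1.9; z^2-coef 0.47 - (-0.8)(1.1) = 1.35; z^3-coef -(-0.8)(0.47) = 0.376.]
Remaining roots from the quadratic factor 1 + (1.1) z + (0.47) z^2:
  Set 1 + (1.1) z + (0.47) z^2 = 0, i.e. a z^2 + b z + c = 0 with a = 0.47, b = 1.1, c = 1.
  Discriminant D = b^2 - 4ac = (1.1)^2 - 4*(0.47)*1 = 1.21 - (1.88) = -0.67.
  D < 0, so the roots are the complex-conjugate pair z = (-b +/- i sqrt(-D)) / (2a) = -1.1702 +/- 0.8708i.
  For a conjugate pair |z|^2 = z * conj(z) = (product of roots) = c/a = 1/(0.47) = 2.12766, so |z| = sqrt(2.12766) = 1.4586 for both roots.
Moduli of all roots: 1.2500, 1.4586, 1.4586.
All moduli strictly greater than 1? Yes.
Verdict: Stationary.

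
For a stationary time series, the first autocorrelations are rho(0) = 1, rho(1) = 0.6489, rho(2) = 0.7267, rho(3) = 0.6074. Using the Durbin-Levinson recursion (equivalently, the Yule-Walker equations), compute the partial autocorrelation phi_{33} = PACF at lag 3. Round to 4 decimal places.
\phi_{33} = 0.1011

The PACF at lag k is phi_{kk}, the last component of the solution
to the Yule-Walker system G_k phi = r_k where
  (G_k)_{ij} = rho(|i - j|), (r_k)_i = rho(i), i,j = 1..k.
Equivalently, Durbin-Levinson gives phi_{kk} iteratively:
  phi_{11} = rho(1)
  phi_{kk} = [rho(k) - sum_{j=1..k-1} phi_{k-1,j} rho(k-j)]
            / [1 - sum_{j=1..k-1} phi_{k-1,j} rho(j)],
  phi_{k,j} = phi_{k-1,j} - phi_{kk} phi_{k-1,k-j},  j = 1..k-1.
Step k = 1:
  phi_11 = rho(1) = 0.6489.
Step k = 2:
  phi_22 = [rho(2) - phi_11 rho(1)] / [1 - phi_11 rho(1)] = [0.7267 - (0.6489)(0.6489)] / [1 - (0.6489)(0.6489)]
         = 0.30562879 / 0.57892879 = 0.527921.
  Update: phi_21 = phi_11 - phi_22 phi_11 = 0.6489 - (0.527921)(0.6489) = 0.306332.
Step k = 3:
  phi_33 = [rho(3) - phi_21 rho(2) - phi_22 rho(1)] / [1 - phi_21 rho(1) - phi_22 rho(2)]
    numerator   = 0.6074 - (0.306332)(0.7267) - (0.527921)(0.6489) = 0.04222051
    denominator = 1 - (0.306332)(0.6489) - (0.527921)(0.7267) = 0.41758087
  phi_33 = 0.04222051 / 0.41758087 = 0.1011.
Therefore phi_{33} = 0.1011.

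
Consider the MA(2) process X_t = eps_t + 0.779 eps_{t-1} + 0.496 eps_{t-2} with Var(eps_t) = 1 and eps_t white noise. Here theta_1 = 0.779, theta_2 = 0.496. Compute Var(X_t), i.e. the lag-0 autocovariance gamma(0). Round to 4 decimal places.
\gamma(0) = 1.8529

For an MA(q) process X_t = eps_t + sum_i theta_i eps_{t-i} with
Var(eps_t) = sigma^2, the variance is
  gamma(0) = sigma^2 * (1 + sum_i theta_i^2).
  sum_i theta_i^2 = (0.779)^2 + (0.496)^2 = 0.606841 + 0.246016 = 0.852857.
  gamma(0) = 1 * (1 + 0.852857) = 1 * 1.852857 = 1.852857, which rounds to 1.8529.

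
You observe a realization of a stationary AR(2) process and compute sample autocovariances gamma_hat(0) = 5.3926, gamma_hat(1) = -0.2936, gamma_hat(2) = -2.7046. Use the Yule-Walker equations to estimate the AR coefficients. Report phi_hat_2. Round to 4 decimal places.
\hat\phi_{2} = -0.5060

The Yule-Walker equations for an AR(p) process read, in matrix form,
  Gamma_p phi = r_p,   with   (Gamma_p)_{ij} = gamma(|i - j|),
                       (r_p)_i = gamma(i),   i,j = 1..p.
Substitute the sample gammas (Toeplitz matrix and right-hand side of size 2):
  Gamma_p = [[5.3926, -0.2936], [-0.2936, 5.3926]]
  r_p     = [-0.2936, -2.7046]
Written out:
  5.3926 phi_1 - 0.2936 phi_2 = -0.2936
  -0.2936 phi_1 + 5.3926 phi_2 = -2.7046
Solve by Cramer's rule:
  det = gamma(0)^2 - gamma(1)^2 = (5.3926)^2 - (-0.2936)^2 = 29.08013476 - 0.08620096 = 28.9939338
  phi_hat_1 = [gamma(1) gamma(0) - gamma(1) gamma(2)] / det = [(-0.2936)(5.3926) - (-0.2936)(-2.7046)] / 28.9939338 = -2.37733792 / 28.9939338 = -0.082
  phi_hat_2 = [gamma(0) gamma(2) - gamma(1)^2] / det = [(5.3926)(-2.7046) - (-0.2936)^2] / 28.9939338 = -14.67102692 / 28.9939338 = -0.506
So phi_hat = [-0.0820, -0.5060].
Therefore phi_hat_2 = -0.5060.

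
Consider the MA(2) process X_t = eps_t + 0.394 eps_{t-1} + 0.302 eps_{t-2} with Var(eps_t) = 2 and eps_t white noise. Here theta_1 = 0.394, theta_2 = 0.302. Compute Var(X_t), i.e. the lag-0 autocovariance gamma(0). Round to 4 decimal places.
\gamma(0) = 2.4929

For an MA(q) process X_t = eps_t + sum_i theta_i eps_{t-i} with
Var(eps_t) = sigma^2, the variance is
  gamma(0) = sigma^2 * (1 + sum_i theta_i^2).
  sum_i theta_i^2 = (0.394)^2 + (0.302)^2 = 0.155236 + 0.091204 = 0.24644.
  gamma(0) = 2 * (1 + 0.24644) = 2 * 1.24644 = 2.49288, which rounds to 2.4929.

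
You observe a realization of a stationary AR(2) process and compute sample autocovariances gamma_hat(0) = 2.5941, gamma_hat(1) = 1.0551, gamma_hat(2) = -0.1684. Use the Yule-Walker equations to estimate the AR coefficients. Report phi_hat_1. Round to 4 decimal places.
\hat\phi_{1} = 0.5190

The Yule-Walker equations for an AR(p) process read, in matrix form,
  Gamma_p phi = r_p,   with   (Gamma_p)_{ij} = gamma(|i - j|),
                       (r_p)_i = gamma(i),   i,j = 1..p.
Substitute the sample gammas (Toeplitz matrix and right-hand side of size 2):
  Gamma_p = [[2.5941, 1.0551], [1.0551, 2.5941]]
  r_p     = [1.0551, -0.1684]
Written out:
  2.5941 phi_1 + 1.0551 phi_2 = 1.0551
  1.0551 phi_1 + 2.5941 phi_2 = -0.1684
Solve by Cramer's rule:
  det = gamma(0)^2 - gamma(1)^2 = (2.5941)^2 - (1.0551)^2 = 6.72935481 - 1.11323601 = 5.6161188
  phi_hat_1 = [gamma(1) gamma(0) - gamma(1) gamma(2)] / det = [(1.0551)(2.5941) - (1.0551)(-0.1684)] / 5.6161188 = 2.91471375 / 5.6161188 = 0.519
  phi_hat_2 = [gamma(0) gamma(2) - gamma(1)^2] / det = [(2.5941)(-0.1684) - (1.0551)^2] / 5.6161188 = -1.55008245 / 5.6161188 = -0.276
So phi_hat = [0.5190, -0.2760].
Therefore phi_hat_1 = 0.5190.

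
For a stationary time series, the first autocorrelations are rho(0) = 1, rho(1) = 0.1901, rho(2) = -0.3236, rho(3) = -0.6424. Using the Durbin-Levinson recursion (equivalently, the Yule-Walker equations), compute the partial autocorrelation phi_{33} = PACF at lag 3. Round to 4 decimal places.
\phi_{33} = -0.5870

The PACF at lag k is phi_{kk}, the last component of the solution
to the Yule-Walker system G_k phi = r_k where
  (G_k)_{ij} = rho(|i - j|), (r_k)_i = rho(i), i,j = 1..k.
Equivalently, Durbin-Levinson gives phi_{kk} iteratively:
  phi_{11} = rho(1)
  phi_{kk} = [rho(k) - sum_{j=1..k-1} phi_{k-1,j} rho(k-j)]
            / [1 - sum_{j=1..k-1} phi_{k-1,j} rho(j)],
  phi_{k,j} = phi_{k-1,j} - phi_{kk} phi_{k-1,k-j},  j = 1..k-1.
Step k = 1:
  phi_11 = rho(1) = 0.1901.
Step k = 2:
  phi_22 = [rho(2) - phi_11 rho(1)] / [1 - phi_11 rho(1)] = [-0.3236 - (0.1901)(0.1901)] / [1 - (0.1901)(0.1901)]
         = -0.35973801 / 0.96386199 = -0.373226.
  Update: phi_21 = phi_11 - phi_22 phi_11 = 0.1901 - (-0.373226)(0.1901) = 0.26105.
Step k = 3:
  phi_33 = [rho(3) - phi_21 rho(2) - phi_22 rho(1)] / [1 - phi_21 rho(1) - phi_22 rho(2)]
    numerator   = -0.6424 - (0.26105)(-0.3236) - (-0.373226)(0.1901) = -0.48697396
    denominator = 1 - (0.26105)(0.1901) - (-0.373226)(-0.3236) = 0.82959854
  phi_33 = -0.48697396 / 0.82959854 = -0.587.
Therefore phi_{33} = -0.5870.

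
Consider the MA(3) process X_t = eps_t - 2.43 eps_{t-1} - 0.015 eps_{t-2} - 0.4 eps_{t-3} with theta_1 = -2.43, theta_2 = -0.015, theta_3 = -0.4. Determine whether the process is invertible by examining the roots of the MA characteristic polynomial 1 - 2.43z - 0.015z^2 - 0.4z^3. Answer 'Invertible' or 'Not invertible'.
\text{Not invertible}

The MA(q) characteristic polynomial is P(z) = 1 - 2.43z - 0.015z^2 - 0.4z^3.
Invertibility requires all roots to lie outside the unit circle, i.e. |z| > 1 for every root.
Degree 3: look for a simple real root z0 first, then factor out (1 - z/z0) and solve the remaining quadratic.
Testing z0 = 0.4: P(0.4) = 1 + (-2.43)(0.4) + (-0.015)(0.4)^2 + (-0.4)(0.4)^3
  = 1 + (-0.972) + (-0.0024) + (-0.0256) = 0.  So z_0 = 0.4 is a root, |z_0| = 0.4.
Divide out the factor (1 - 2.5 z) = (1 - z/z0) (since 1/z0 = 2.5):
  P(z) = (1 - 2.5 z)(1 + (0.07) z + (0.16) z^2)
  [check: z-coef 0.07 - (2.5) = -2.43; z^2-coef 0.16 - (2.5)(0.07) = -0.015; z^3-coef -(2.5)(0.16) = -0.4.]
Remaining roots from the quadratic factor 1 + (0.07) z + (0.16) z^2:
  Set 1 + (0.07) z + (0.16) z^2 = 0, i.e. a z^2 + b z + c = 0 with a = 0.16, b = 0.07, c = 1.
  Discriminant D = b^2 - 4ac = (0.07)^2 - 4*(0.16)*1 = 0.0049 - (0.64) = -0.6351.
  D < 0, so the roots are the complex-conjugate pair z = (-b +/- i sqrt(-D)) / (2a) = -0.2188 +/- 2.4904i.
  For a conjugate pair |z|^2 = z * conj(z) = (product of roots) = c/a = 1/(0.16) = 6.25, so |z| = sqrt(6.25) = 2.5 for both roots.
Moduli of all roots: 0.4000, 2.5000, 2.5000.
All moduli strictly greater than 1? No.
Verdict: Not invertible.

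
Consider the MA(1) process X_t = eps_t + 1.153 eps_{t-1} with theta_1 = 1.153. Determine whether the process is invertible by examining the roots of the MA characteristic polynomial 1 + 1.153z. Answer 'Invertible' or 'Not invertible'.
\text{Not invertible}

The MA(q) characteristic polynomial is P(z) = 1 + 1.153z.
Invertibility requires all roots to lie outside the unit circle, i.e. |z| > 1 for every root.
This is linear in z: 1 + (1.153) z = 0  =>  z = -1/(1.153) = -0.867303,  |z| = 0.867303.
Moduli of all roots: 0.8673.
All moduli strictly greater than 1? No.
Verdict: Not invertible.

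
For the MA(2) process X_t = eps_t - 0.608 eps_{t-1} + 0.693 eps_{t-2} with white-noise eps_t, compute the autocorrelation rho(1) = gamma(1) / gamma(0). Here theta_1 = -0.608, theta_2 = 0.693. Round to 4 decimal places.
\rho(1) = -0.5564

For an MA(q) process with theta_0 = 1, the autocovariance is
  gamma(k) = sigma^2 * sum_{i=0..q-k} theta_i * theta_{i+k},
and rho(k) = gamma(k) / gamma(0). Sigma^2 cancels.
  numerator   = (1)*(-0.608) + (-0.608)*(0.693) = -1.029344.
  denominator = (1)^2 + (-0.608)^2 + (0.693)^2 = 1.849913.
  rho(1) = -1.029344 / 1.849913 = -0.5564.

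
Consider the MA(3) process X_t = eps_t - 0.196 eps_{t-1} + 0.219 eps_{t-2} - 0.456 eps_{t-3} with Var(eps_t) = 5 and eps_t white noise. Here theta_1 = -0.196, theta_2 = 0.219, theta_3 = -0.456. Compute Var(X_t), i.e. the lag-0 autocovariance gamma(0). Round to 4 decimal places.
\gamma(0) = 6.4716

For an MA(q) process X_t = eps_t + sum_i theta_i eps_{t-i} with
Var(eps_t) = sigma^2, the variance is
  gamma(0) = sigma^2 * (1 + sum_i theta_i^2).
  sum_i theta_i^2 = (-0.196)^2 + (0.219)^2 + (-0.456)^2 = 0.038416 + 0.047961 + 0.207936 = 0.294313.
  gamma(0) = 5 * (1 + 0.294313) = 5 * 1.294313 = 6.471565, which rounds to 6.4716.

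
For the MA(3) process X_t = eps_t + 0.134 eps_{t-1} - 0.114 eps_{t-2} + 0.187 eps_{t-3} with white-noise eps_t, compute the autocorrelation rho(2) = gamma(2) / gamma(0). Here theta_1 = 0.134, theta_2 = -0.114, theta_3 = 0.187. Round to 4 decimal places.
\rho(2) = -0.0834

For an MA(q) process with theta_0 = 1, the autocovariance is
  gamma(k) = sigma^2 * sum_{i=0..q-k} theta_i * theta_{i+k},
and rho(k) = gamma(k) / gamma(0). Sigma^2 cancels.
  numerator   = (1)*(-0.114) + (0.134)*(0.187) = -0.088942.
  denominator = (1)^2 + (0.134)^2 + (-0.114)^2 + (0.187)^2 = 1.065921.
  rho(2) = -0.088942 / 1.065921 = -0.0834.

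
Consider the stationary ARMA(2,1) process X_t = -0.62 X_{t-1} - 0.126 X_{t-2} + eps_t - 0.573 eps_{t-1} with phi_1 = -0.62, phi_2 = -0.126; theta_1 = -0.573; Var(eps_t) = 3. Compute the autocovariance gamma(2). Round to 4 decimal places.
\gamma(2) = 2.7927

Multiply the model equation by X_{t-k} and take expectations. With theta_0 = psi_0 = 1 and psi_j the MA(infinity) weights, this gives
  gamma(k) - sum_i phi_i gamma(k-i) = c_k,
  c_k = sigma^2 * sum_{j=k..q} theta_j psi_{j-k}   (c_k = 0 for k > q),
using gamma(-m) = gamma(m).
psi-weights needed (psi_j = theta_j + sum_i phi_i psi_{j-i}):
  psi_1 = theta_1 + phi_1 = -0.573 + (-0.62) = -1.193
Right-hand sides:
  c_0 = sigma^2 (1 + theta_1 psi_1) = 3 * (1 + (-0.573)(-1.193)) = 3 * 1.683589 = 5.050767
  c_1 = sigma^2 theta_1 = 3 * (-0.573) = -1.719
  c_2 = 0
Equations for k = 0, 1, 2 (AR order 2, c_2 = 0):
  (E0) gamma(0) = phi_1 gamma(1) + phi_2 gamma(2) + c_0
  (E1) gamma(1) = phi_1 gamma(0) + phi_2 gamma(1) + c_1
  (E2) gamma(2) = phi_1 gamma(1) + phi_2 gamma(0)
From (E1): gamma(1) = A gamma(0) + B with
  A = phi_1 / (1 - phi_2) = -0.62 / 1.126 = -0.550622,   B = c_1 / (1 - phi_2) = -1.719 / 1.126 = -1.526643.
Insert (E2) into (E0): gamma(0) (1 - phi_2^2) = phi_1 (1 + phi_2) gamma(1) + c_0.
  phi_1 (1 + phi_2) = (-0.62)(0.874) = -0.54188,   1 - phi_2^2 = 0.984124.
Replace gamma(1) by A gamma(0) + B and collect gamma(0):
  gamma(0) [0.984124 - (-0.54188)(-0.550622)] = (-0.54188)(-1.526643) + 5.050767
  gamma(0) * 0.685753 = 5.878024
  gamma(0) = 5.878024 / 0.685753 = 8.571633.
  gamma(1) = A gamma(0) + B = (-0.550622)(8.571633) + (-1.526643) = -6.24637.
  gamma(2) = phi_1 gamma(1) + phi_2 gamma(0) = (-0.62)(-6.24637) + (-0.126)(8.571633) = 2.792724.
Therefore gamma(2) = 2.7927 (to 4 decimal places).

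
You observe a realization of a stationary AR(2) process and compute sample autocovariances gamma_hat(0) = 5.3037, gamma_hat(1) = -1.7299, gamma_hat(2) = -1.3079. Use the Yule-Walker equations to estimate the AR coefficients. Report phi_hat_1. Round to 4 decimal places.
\hat\phi_{1} = -0.4550

The Yule-Walker equations for an AR(p) process read, in matrix form,
  Gamma_p phi = r_p,   with   (Gamma_p)_{ij} = gamma(|i - j|),
                       (r_p)_i = gamma(i),   i,j = 1..p.
Substitute the sample gammas (Toeplitz matrix and right-hand side of size 2):
  Gamma_p = [[5.3037, -1.7299], [-1.7299, 5.3037]]
  r_p     = [-1.7299, -1.3079]
Written out:
  5.3037 phi_1 - 1.7299 phi_2 = -1.7299
  -1.7299 phi_1 + 5.3037 phi_2 = -1.3079
Solve by Cramer's rule:
  det = gamma(0)^2 - gamma(1)^2 = (5.3037)^2 - (-1.7299)^2 = 28.12923369 - 2.99255401 = 25.13667968
  phi_hat_1 = [gamma(1) gamma(0) - gamma(1) gamma(2)] / det = [(-1.7299)(5.3037) - (-1.7299)(-1.3079)] / 25.13667968 = -11.43740684 / 25.13667968 = -0.455
  phi_hat_2 = [gamma(0) gamma(2) - gamma(1)^2] / det = [(5.3037)(-1.3079) - (-1.7299)^2] / 25.13667968 = -9.92926324 / 25.13667968 = -0.395
So phi_hat = [-0.4550, -0.3950].
Therefore phi_hat_1 = -0.4550.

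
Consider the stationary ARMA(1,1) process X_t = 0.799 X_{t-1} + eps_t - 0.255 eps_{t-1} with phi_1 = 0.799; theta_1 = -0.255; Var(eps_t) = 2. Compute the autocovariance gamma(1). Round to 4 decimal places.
\gamma(1) = 2.3958

Multiply the model equation by X_{t-k} and take expectations. With theta_0 = psi_0 = 1 and psi_j the MA(infinity) weights, this gives
  gamma(k) - sum_i phi_i gamma(k-i) = c_k,
  c_k = sigma^2 * sum_{j=k..q} theta_j psi_{j-k}   (c_k = 0 for k > q),
using gamma(-m) = gamma(m).
psi-weights needed (psi_j = theta_j + sum_i phi_i psi_{j-i}):
  psi_1 = theta_1 + phi_1 = -0.255 + (0.799) = 0.544
Right-hand sides:
  c_0 = sigma^2 (1 + theta_1 psi_1) = 2 * (1 + (-0.255)(0.544)) = 2 * 0.86128 = 1.72256
  c_1 = sigma^2 theta_1 = 2 * (-0.255) = -0.51
  c_2 = 0
Equations for k = 0 and k = 1 (AR order 1):
  gamma(0) = phi_1 gamma(1) + c_0
  gamma(1) = phi_1 gamma(0) + c_1
Substituting the second into the first: gamma(0) (1 - phi_1^2) = c_0 + phi_1 c_1, so
  gamma(0) = (c_0 + phi_1 c_1) / (1 - phi_1^2) = (1.72256 + (0.799)(-0.51)) / (1 - (0.799)^2) = 1.31507 / 0.361599 = 3.636819.
  gamma(1) = phi_1 gamma(0) + c_1 = (0.799)(3.636819) + (-0.51) = 2.395818.
Therefore gamma(1) = 2.3958 (to 4 decimal places).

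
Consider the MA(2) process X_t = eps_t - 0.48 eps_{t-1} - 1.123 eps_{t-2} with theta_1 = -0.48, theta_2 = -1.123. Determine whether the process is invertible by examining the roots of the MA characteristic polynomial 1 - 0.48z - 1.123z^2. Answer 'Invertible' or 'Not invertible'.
\text{Not invertible}

The MA(q) characteristic polynomial is P(z) = 1 - 0.48z - 1.123z^2.
Invertibility requires all roots to lie outside the unit circle, i.e. |z| > 1 for every root.
Set 1 + (-0.48) z + (-1.123) z^2 = 0, i.e. a z^2 + b z + c = 0 with a = -1.123, b = -0.48, c = 1.
Discriminant D = b^2 - 4ac = (-0.48)^2 - 4*(-1.123)*1 = 0.2304 - (-4.492) = 4.7224.
D >= 0, so the roots are real: z = (-b +/- sqrt(D)) / (2a) = (0.48 +/- 2.173108) / (-2.246).
  z_1 = (0.48 + 2.173108) / (-2.246) = -1.1813,   |z_1| = 1.1813.
  z_2 = (0.48 - 2.173108) / (-2.246) = 0.7538,   |z_2| = 0.7538.
Moduli of all roots: 1.1813, 0.7538.
All moduli strictly greater than 1? No.
Verdict: Not invertible.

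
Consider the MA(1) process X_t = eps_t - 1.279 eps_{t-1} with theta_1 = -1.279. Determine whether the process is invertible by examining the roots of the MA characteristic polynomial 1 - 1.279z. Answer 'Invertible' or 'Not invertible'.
\text{Not invertible}

The MA(q) characteristic polynomial is P(z) = 1 - 1.279z.
Invertibility requires all roots to lie outside the unit circle, i.e. |z| > 1 for every root.
This is linear in z: 1 + (-1.279) z = 0  =>  z = -1/(-1.279) = 0.781861,  |z| = 0.781861.
Moduli of all roots: 0.7819.
All moduli strictly greater than 1? No.
Verdict: Not invertible.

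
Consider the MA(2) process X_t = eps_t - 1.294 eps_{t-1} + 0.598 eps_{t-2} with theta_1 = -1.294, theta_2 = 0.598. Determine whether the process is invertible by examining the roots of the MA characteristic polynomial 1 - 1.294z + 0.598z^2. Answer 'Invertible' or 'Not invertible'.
\text{Invertible}

The MA(q) characteristic polynomial is P(z) = 1 - 1.294z + 0.598z^2.
Invertibility requires all roots to lie outside the unit circle, i.e. |z| > 1 for every root.
Set 1 + (-1.294) z + (0.598) z^2 = 0, i.e. a z^2 + b z + c = 0 with a = 0.598, b = -1.294, c = 1.
Discriminant D = b^2 - 4ac = (-1.294)^2 - 4*(0.598)*1 = 1.674436 - (2.392) = -0.717564.
D < 0, so the roots are the complex-conjugate pair z = (-b +/- i sqrt(-D)) / (2a) = 1.0819 +/- 0.7083i.
For a conjugate pair |z|^2 = z * conj(z) = (product of roots) = c/a = 1/(0.598) = 1.672241, so |z| = sqrt(1.672241) = 1.2932 for both roots.
Moduli of all roots: 1.2932, 1.2932.
All moduli strictly greater than 1? Yes.
Verdict: Invertible.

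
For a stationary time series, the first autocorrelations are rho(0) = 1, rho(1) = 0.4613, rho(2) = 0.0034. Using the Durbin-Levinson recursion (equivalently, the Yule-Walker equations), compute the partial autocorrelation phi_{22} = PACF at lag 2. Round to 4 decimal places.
\phi_{22} = -0.2660

The PACF at lag k is phi_{kk}, the last component of the solution
to the Yule-Walker system G_k phi = r_k where
  (G_k)_{ij} = rho(|i - j|), (r_k)_i = rho(i), i,j = 1..k.
Equivalently, Durbin-Levinson gives phi_{kk} iteratively:
  phi_{11} = rho(1)
  phi_{kk} = [rho(k) - sum_{j=1..k-1} phi_{k-1,j} rho(k-j)]
            / [1 - sum_{j=1..k-1} phi_{k-1,j} rho(j)],
  phi_{k,j} = phi_{k-1,j} - phi_{kk} phi_{k-1,k-j},  j = 1..k-1.
Step k = 1:
  phi_11 = rho(1) = 0.4613.
Step k = 2:
  phi_22 = [rho(2) - phi_11 rho(1)] / [1 - phi_11 rho(1)] = [0.0034 - (0.4613)(0.4613)] / [1 - (0.4613)(0.4613)]
         = -0.20939769 / 0.78720231 = -0.266.
Therefore phi_{22} = -0.2660.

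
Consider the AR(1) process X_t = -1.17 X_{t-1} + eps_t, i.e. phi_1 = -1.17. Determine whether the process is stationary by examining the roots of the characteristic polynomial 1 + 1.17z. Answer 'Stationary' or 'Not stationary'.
\text{Not stationary}

The AR(p) characteristic polynomial is P(z) = 1 + 1.17z.
Stationarity requires all roots to lie outside the unit circle, i.e. |z| > 1 for every root.
This is linear in z: 1 + (1.17) z = 0  =>  z = -1/(1.17) = -0.854701,  |z| = 0.854701.
Moduli of all roots: 0.8547.
All moduli strictly greater than 1? No.
Verdict: Not stationary.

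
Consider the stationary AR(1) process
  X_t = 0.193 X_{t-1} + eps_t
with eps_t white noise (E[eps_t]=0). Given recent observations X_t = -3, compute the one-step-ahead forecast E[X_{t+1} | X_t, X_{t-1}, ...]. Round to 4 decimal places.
E[X_{t+1} \mid \mathcal F_t] = -0.5790

For an AR(p) model X_t = c + sum_i phi_i X_{t-i} + eps_t, the
one-step-ahead conditional mean is
  E[X_{t+1} | X_t, ...] = c + sum_i phi_i X_{t+1-i}.
Substitute known values:
  E[X_{t+1} | ...] = (0.193) * (-3)
                   = -0.5790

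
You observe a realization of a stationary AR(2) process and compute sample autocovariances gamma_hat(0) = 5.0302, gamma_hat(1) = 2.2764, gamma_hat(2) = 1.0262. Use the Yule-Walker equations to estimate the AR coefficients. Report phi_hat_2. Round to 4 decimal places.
\hat\phi_{2} = -0.0010

The Yule-Walker equations for an AR(p) process read, in matrix form,
  Gamma_p phi = r_p,   with   (Gamma_p)_{ij} = gamma(|i - j|),
                       (r_p)_i = gamma(i),   i,j = 1..p.
Substitute the sample gammas (Toeplitz matrix and right-hand side of size 2):
  Gamma_p = [[5.0302, 2.2764], [2.2764, 5.0302]]
  r_p     = [2.2764, 1.0262]
Written out:
  5.0302 phi_1 + 2.2764 phi_2 = 2.2764
  2.2764 phi_1 + 5.0302 phi_2 = 1.0262
Solve by Cramer's rule:
  det = gamma(0)^2 - gamma(1)^2 = (5.0302)^2 - (2.2764)^2 = 25.30291204 - 5.18199696 = 20.12091508
  phi_hat_1 = [gamma(1) gamma(0) - gamma(1) gamma(2)] / det = [(2.2764)(5.0302) - (2.2764)(1.0262)] / 20.12091508 = 9.1147056 / 20.12091508 = 0.453
  phi_hat_2 = [gamma(0) gamma(2) - gamma(1)^2] / det = [(5.0302)(1.0262) - (2.2764)^2] / 20.12091508 = -0.02000572 / 20.12091508 = -0.001
So phi_hat = [0.4530, -0.0010].
Therefore phi_hat_2 = -0.0010.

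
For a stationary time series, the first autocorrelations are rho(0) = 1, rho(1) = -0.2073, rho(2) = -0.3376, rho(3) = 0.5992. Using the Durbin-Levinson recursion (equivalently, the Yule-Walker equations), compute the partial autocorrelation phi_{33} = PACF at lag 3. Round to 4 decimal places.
\phi_{33} = 0.5200

The PACF at lag k is phi_{kk}, the last component of the solution
to the Yule-Walker system G_k phi = r_k where
  (G_k)_{ij} = rho(|i - j|), (r_k)_i = rho(i), i,j = 1..k.
Equivalently, Durbin-Levinson gives phi_{kk} iteratively:
  phi_{11} = rho(1)
  phi_{kk} = [rho(k) - sum_{j=1..k-1} phi_{k-1,j} rho(k-j)]
            / [1 - sum_{j=1..k-1} phi_{k-1,j} rho(j)],
  phi_{k,j} = phi_{k-1,j} - phi_{kk} phi_{k-1,k-j},  j = 1..k-1.
Step k = 1:
  phi_11 = rho(1) = -0.2073.
Step k = 2:
  phi_22 = [rho(2) - phi_11 rho(1)] / [1 - phi_11 rho(1)] = [-0.3376 - (-0.2073)(-0.2073)] / [1 - (-0.2073)(-0.2073)]
         = -0.38057329 / 0.95702671 = -0.397662.
  Update: phi_21 = phi_11 - phi_22 phi_11 = -0.2073 - (-0.397662)(-0.2073) = -0.289735.
Step k = 3:
  phi_33 = [rho(3) - phi_21 rho(2) - phi_22 rho(1)] / [1 - phi_21 rho(1) - phi_22 rho(2)]
    numerator   = 0.5992 - (-0.289735)(-0.3376) - (-0.397662)(-0.2073) = 0.41894998
    denominator = 1 - (-0.289735)(-0.2073) - (-0.397662)(-0.3376) = 0.80568712
  phi_33 = 0.41894998 / 0.80568712 = 0.52.
Therefore phi_{33} = 0.5200.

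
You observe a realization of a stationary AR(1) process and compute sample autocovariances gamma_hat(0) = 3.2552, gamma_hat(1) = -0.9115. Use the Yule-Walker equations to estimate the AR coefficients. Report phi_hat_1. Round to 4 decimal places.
\hat\phi_{1} = -0.2800

The Yule-Walker equations for an AR(p) process read, in matrix form,
  Gamma_p phi = r_p,   with   (Gamma_p)_{ij} = gamma(|i - j|),
                       (r_p)_i = gamma(i),   i,j = 1..p.
Substitute the sample gammas (Toeplitz matrix and right-hand side of size 1):
  Gamma_p = [[3.2552]]
  r_p     = [-0.9115]
With p = 1 this is the single equation gamma(0) phi_1 = gamma(1):
  phi_hat_1 = gamma(1) / gamma(0) = -0.9115 / 3.2552 = -0.2800.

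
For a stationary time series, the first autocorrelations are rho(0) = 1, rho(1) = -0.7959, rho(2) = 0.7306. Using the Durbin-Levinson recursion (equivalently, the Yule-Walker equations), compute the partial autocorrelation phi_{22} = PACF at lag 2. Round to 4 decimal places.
\phi_{22} = 0.2650

The PACF at lag k is phi_{kk}, the last component of the solution
to the Yule-Walker system G_k phi = r_k where
  (G_k)_{ij} = rho(|i - j|), (r_k)_i = rho(i), i,j = 1..k.
Equivalently, Durbin-Levinson gives phi_{kk} iteratively:
  phi_{11} = rho(1)
  phi_{kk} = [rho(k) - sum_{j=1..k-1} phi_{k-1,j} rho(k-j)]
            / [1 - sum_{j=1..k-1} phi_{k-1,j} rho(j)],
  phi_{k,j} = phi_{k-1,j} - phi_{kk} phi_{k-1,k-j},  j = 1..k-1.
Step k = 1:
  phi_11 = rho(1) = -0.7959.
Step k = 2:
  phi_22 = [rho(2) - phi_11 rho(1)] / [1 - phi_11 rho(1)] = [0.7306 - (-0.7959)(-0.7959)] / [1 - (-0.7959)(-0.7959)]
         = 0.09714319 / 0.36654319 = 0.265.
Therefore phi_{22} = 0.2650.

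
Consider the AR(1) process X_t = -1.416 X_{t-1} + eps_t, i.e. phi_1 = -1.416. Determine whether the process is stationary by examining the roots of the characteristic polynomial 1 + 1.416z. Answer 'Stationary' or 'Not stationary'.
\text{Not stationary}

The AR(p) characteristic polynomial is P(z) = 1 + 1.416z.
Stationarity requires all roots to lie outside the unit circle, i.e. |z| > 1 for every root.
This is linear in z: 1 + (1.416) z = 0  =>  z = -1/(1.416) = -0.706215,  |z| = 0.706215.
Moduli of all roots: 0.7062.
All moduli strictly greater than 1? No.
Verdict: Not stationary.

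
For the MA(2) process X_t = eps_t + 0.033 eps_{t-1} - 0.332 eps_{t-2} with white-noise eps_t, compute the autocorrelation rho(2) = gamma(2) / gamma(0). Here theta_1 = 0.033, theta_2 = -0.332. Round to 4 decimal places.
\rho(2) = -0.2987

For an MA(q) process with theta_0 = 1, the autocovariance is
  gamma(k) = sigma^2 * sum_{i=0..q-k} theta_i * theta_{i+k},
and rho(k) = gamma(k) / gamma(0). Sigma^2 cancels.
  numerator   = (1)*(-0.332) = -0.332.
  denominator = (1)^2 + (0.033)^2 + (-0.332)^2 = 1.111313.
  rho(2) = -0.332 / 1.111313 = -0.2987.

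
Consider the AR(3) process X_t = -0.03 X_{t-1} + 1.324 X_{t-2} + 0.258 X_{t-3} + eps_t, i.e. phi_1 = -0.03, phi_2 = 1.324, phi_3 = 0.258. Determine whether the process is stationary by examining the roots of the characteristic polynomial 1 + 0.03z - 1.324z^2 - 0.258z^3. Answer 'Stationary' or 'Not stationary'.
\text{Not stationary}

The AR(p) characteristic polynomial is P(z) = 1 + 0.03z - 1.324z^2 - 0.258z^3.
Stationarity requires all roots to lie outside the unit circle, i.e. |z| > 1 for every root.
Degree 3: look for a simple real root z0 first, then factor out (1 - z/z0) and solve the remaining quadratic.
Testing z0 = -5: P(-5) = 1 + (0.03)(-5) + (-1.324)(-5)^2 + (-0.258)(-5)^3
  = 1 + (-0.15) + (-33.1) + (32.25) = 0.  So z_0 = -5 is a root, |z_0| = 5.
Divide out the factor (1 + 0.2 z) = (1 - z/z0) (since 1/z0 = -0.2):
  P(z) = (1 + 0.2 z)(1 + (-0.17) z + (-1.29) z^2)
  [check: z-coef -0.17 - (-0.2) = 0.03; z^2-coef -1.29 - (-0.2)(-0.17) = -1.324; z^3-coef -(-0.2)(-1.29) = -0.258.]
Remaining roots from the quadratic factor 1 + (-0.17) z + (-1.29) z^2:
  Set 1 + (-0.17) z + (-1.29) z^2 = 0, i.e. a z^2 + b z + c = 0 with a = -1.29, b = -0.17, c = 1.
  Discriminant D = b^2 - 4ac = (-0.17)^2 - 4*(-1.29)*1 = 0.0289 - (-5.16) = 5.1889.
  D >= 0, so the roots are real: z = (-b +/- sqrt(D)) / (2a) = (0.17 +/- 2.277916) / (-2.58).
    z_1 = (0.17 + 2.277916) / (-2.58) = -0.9488,   |z_1| = 0.9488.
    z_2 = (0.17 - 2.277916) / (-2.58) = 0.817,   |z_2| = 0.817.
Moduli of all roots: 5.0000, 0.9488, 0.8170.
All moduli strictly greater than 1? No.
Verdict: Not stationary.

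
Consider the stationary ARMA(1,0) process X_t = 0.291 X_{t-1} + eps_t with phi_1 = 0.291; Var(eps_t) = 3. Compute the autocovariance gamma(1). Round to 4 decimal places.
\gamma(1) = 0.9538

Multiply the model equation by X_{t-k} and take expectations. With theta_0 = psi_0 = 1 and psi_j the MA(infinity) weights, this gives
  gamma(k) - sum_i phi_i gamma(k-i) = c_k,
  c_k = sigma^2 * sum_{j=k..q} theta_j psi_{j-k}   (c_k = 0 for k > q),
using gamma(-m) = gamma(m).
Pure AR (q = 0): c_0 = sigma^2 = 3, c_k = 0 for k >= 1.
Equations for k = 0 and k = 1 (AR order 1):
  gamma(0) = phi_1 gamma(1) + c_0
  gamma(1) = phi_1 gamma(0) + c_1
Substituting the second into the first: gamma(0) (1 - phi_1^2) = c_0 + phi_1 c_1, so
  gamma(0) = c_0 / (1 - phi_1^2) = 3 / (1 - (0.291)^2) = 3 / 0.915319 = 3.277546.
  gamma(1) = phi_1 gamma(0) = (0.291)(3.277546) = 0.953766.
Therefore gamma(1) = 0.9538 (to 4 decimal places).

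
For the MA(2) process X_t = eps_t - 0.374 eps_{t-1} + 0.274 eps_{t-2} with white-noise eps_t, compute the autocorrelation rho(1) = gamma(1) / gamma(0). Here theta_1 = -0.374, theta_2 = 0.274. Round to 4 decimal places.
\rho(1) = -0.3922

For an MA(q) process with theta_0 = 1, the autocovariance is
  gamma(k) = sigma^2 * sum_{i=0..q-k} theta_i * theta_{i+k},
and rho(k) = gamma(k) / gamma(0). Sigma^2 cancels.
  numerator   = (1)*(-0.374) + (-0.374)*(0.274) = -0.476476.
  denominator = (1)^2 + (-0.374)^2 + (0.274)^2 = 1.214952.
  rho(1) = -0.476476 / 1.214952 = -0.3922.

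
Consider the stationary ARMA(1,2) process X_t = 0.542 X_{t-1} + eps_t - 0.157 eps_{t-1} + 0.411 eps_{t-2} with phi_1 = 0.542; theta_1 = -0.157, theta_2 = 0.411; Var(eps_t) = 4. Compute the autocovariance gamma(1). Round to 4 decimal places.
\gamma(1) = 3.6731

Multiply the model equation by X_{t-k} and take expectations. With theta_0 = psi_0 = 1 and psi_j the MA(infinity) weights, this gives
  gamma(k) - sum_i phi_i gamma(k-i) = c_k,
  c_k = sigma^2 * sum_{j=k..q} theta_j psi_{j-k}   (c_k = 0 for k > q),
using gamma(-m) = gamma(m).
psi-weights needed (psi_j = theta_j + sum_i phi_i psi_{j-i}):
  psi_1 = theta_1 + phi_1 = -0.157 + (0.542) = 0.385
  psi_2 = theta_2 + phi_1 psi_1 = 0.411 + (0.542)(0.385) = 0.61967
Right-hand sides:
  c_0 = sigma^2 (1 + theta_1 psi_1 + theta_2 psi_2) = 4 * (1 + (-0.157)(0.385) + (0.411)(0.61967)) = 4 * 1.194239 = 4.776957
  c_1 = sigma^2 (theta_1 + theta_2 psi_1) = 4 * (-0.157 + (0.411)(0.385)) = 0.00494
  c_2 = sigma^2 theta_2 = 4 * (0.411) = 1.644
Equations for k = 0 and k = 1 (AR order 1):
  gamma(0) = phi_1 gamma(1) + c_0
  gamma(1) = phi_1 gamma(0) + c_1
Substituting the second into the first: gamma(0) (1 - phi_1^2) = c_0 + phi_1 c_1, so
  gamma(0) = (c_0 + phi_1 c_1) / (1 - phi_1^2) = (4.776957 + (0.542)(0.00494)) / (1 - (0.542)^2) = 4.779635 / 0.706236 = 6.767759.
  gamma(1) = phi_1 gamma(0) + c_1 = (0.542)(6.767759) + (0.00494) = 3.673065.
Therefore gamma(1) = 3.6731 (to 4 decimal places).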